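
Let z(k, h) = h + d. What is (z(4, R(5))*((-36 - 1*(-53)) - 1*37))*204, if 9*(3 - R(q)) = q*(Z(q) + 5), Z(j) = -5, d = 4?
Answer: -28560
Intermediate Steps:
R(q) = 3 (R(q) = 3 - q*(-5 + 5)/9 = 3 - q*0/9 = 3 - ⅑*0 = 3 + 0 = 3)
z(k, h) = 4 + h (z(k, h) = h + 4 = 4 + h)
(z(4, R(5))*((-36 - 1*(-53)) - 1*37))*204 = ((4 + 3)*((-36 - 1*(-53)) - 1*37))*204 = (7*((-36 + 53) - 37))*204 = (7*(17 - 37))*204 = (7*(-20))*204 = -140*204 = -28560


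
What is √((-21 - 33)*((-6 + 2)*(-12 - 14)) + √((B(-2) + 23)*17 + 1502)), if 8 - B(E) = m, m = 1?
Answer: √(-5616 + 2*√503) ≈ 74.64*I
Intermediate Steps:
B(E) = 7 (B(E) = 8 - 1*1 = 8 - 1 = 7)
√((-21 - 33)*((-6 + 2)*(-12 - 14)) + √((B(-2) + 23)*17 + 1502)) = √((-21 - 33)*((-6 + 2)*(-12 - 14)) + √((7 + 23)*17 + 1502)) = √(-(-216)*(-26) + √(30*17 + 1502)) = √(-54*104 + √(510 + 1502)) = √(-5616 + √2012) = √(-5616 + 2*√503)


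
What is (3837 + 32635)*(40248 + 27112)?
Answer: 2456753920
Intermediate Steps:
(3837 + 32635)*(40248 + 27112) = 36472*67360 = 2456753920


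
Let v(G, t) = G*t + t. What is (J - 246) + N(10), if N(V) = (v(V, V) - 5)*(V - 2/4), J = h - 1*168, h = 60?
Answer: 1287/2 ≈ 643.50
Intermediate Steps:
v(G, t) = t + G*t
J = -108 (J = 60 - 1*168 = 60 - 168 = -108)
N(V) = (-5 + V*(1 + V))*(-½ + V) (N(V) = (V*(1 + V) - 5)*(V - 2/4) = (-5 + V*(1 + V))*(V - 2/4) = (-5 + V*(1 + V))*(V - 1*½) = (-5 + V*(1 + V))*(V - ½) = (-5 + V*(1 + V))*(-½ + V))
(J - 246) + N(10) = (-108 - 246) + (5/2 + 10³ + (½)*10² - 11/2*10) = -354 + (5/2 + 1000 + (½)*100 - 55) = -354 + (5/2 + 1000 + 50 - 55) = -354 + 1995/2 = 1287/2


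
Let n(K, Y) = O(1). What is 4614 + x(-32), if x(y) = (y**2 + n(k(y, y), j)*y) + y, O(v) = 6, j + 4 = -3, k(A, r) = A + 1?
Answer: 5414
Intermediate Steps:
k(A, r) = 1 + A
j = -7 (j = -4 - 3 = -7)
n(K, Y) = 6
x(y) = y**2 + 7*y (x(y) = (y**2 + 6*y) + y = y**2 + 7*y)
4614 + x(-32) = 4614 - 32*(7 - 32) = 4614 - 32*(-25) = 4614 + 800 = 5414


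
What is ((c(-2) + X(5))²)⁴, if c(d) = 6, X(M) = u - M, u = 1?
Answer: 256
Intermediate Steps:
X(M) = 1 - M
((c(-2) + X(5))²)⁴ = ((6 + (1 - 1*5))²)⁴ = ((6 + (1 - 5))²)⁴ = ((6 - 4)²)⁴ = (2²)⁴ = 4⁴ = 256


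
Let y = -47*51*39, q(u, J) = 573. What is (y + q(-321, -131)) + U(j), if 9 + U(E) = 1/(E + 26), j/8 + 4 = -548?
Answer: -407914411/4390 ≈ -92919.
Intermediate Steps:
j = -4416 (j = -32 + 8*(-548) = -32 - 4384 = -4416)
y = -93483 (y = -2397*39 = -93483)
U(E) = -9 + 1/(26 + E) (U(E) = -9 + 1/(E + 26) = -9 + 1/(26 + E))
(y + q(-321, -131)) + U(j) = (-93483 + 573) + (-233 - 9*(-4416))/(26 - 4416) = -92910 + (-233 + 39744)/(-4390) = -92910 - 1/4390*39511 = -92910 - 39511/4390 = -407914411/4390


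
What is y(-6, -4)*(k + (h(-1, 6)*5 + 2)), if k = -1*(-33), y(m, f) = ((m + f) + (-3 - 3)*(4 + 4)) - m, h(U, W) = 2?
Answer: -2340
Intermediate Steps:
y(m, f) = -48 + f (y(m, f) = ((f + m) - 6*8) - m = ((f + m) - 48) - m = (-48 + f + m) - m = -48 + f)
k = 33
y(-6, -4)*(k + (h(-1, 6)*5 + 2)) = (-48 - 4)*(33 + (2*5 + 2)) = -52*(33 + (10 + 2)) = -52*(33 + 12) = -52*45 = -2340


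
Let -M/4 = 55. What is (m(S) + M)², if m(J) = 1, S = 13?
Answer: 47961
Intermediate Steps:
M = -220 (M = -4*55 = -220)
(m(S) + M)² = (1 - 220)² = (-219)² = 47961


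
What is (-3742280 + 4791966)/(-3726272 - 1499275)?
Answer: -1049686/5225547 ≈ -0.20088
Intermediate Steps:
(-3742280 + 4791966)/(-3726272 - 1499275) = 1049686/(-5225547) = 1049686*(-1/5225547) = -1049686/5225547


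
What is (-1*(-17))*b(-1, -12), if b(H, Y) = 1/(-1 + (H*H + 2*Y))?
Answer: -17/24 ≈ -0.70833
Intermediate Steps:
b(H, Y) = 1/(-1 + H**2 + 2*Y) (b(H, Y) = 1/(-1 + (H**2 + 2*Y)) = 1/(-1 + H**2 + 2*Y))
(-1*(-17))*b(-1, -12) = (-1*(-17))/(-1 + (-1)**2 + 2*(-12)) = 17/(-1 + 1 - 24) = 17/(-24) = 17*(-1/24) = -17/24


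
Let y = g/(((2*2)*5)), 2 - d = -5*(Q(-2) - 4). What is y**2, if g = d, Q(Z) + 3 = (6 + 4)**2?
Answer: 218089/400 ≈ 545.22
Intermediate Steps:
Q(Z) = 97 (Q(Z) = -3 + (6 + 4)**2 = -3 + 10**2 = -3 + 100 = 97)
d = 467 (d = 2 - (-5)*(97 - 4) = 2 - (-5)*93 = 2 - 1*(-465) = 2 + 465 = 467)
g = 467
y = 467/20 (y = 467/(((2*2)*5)) = 467/((4*5)) = 467/20 ≈ 23.350)
y**2 = (467/20)**2 = 218089/400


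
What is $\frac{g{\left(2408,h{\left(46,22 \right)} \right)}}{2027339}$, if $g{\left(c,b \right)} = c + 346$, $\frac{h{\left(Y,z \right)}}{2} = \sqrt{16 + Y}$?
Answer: $\frac{2754}{2027339} \approx 0.0013584$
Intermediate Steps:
$h{\left(Y,z \right)} = 2 \sqrt{16 + Y}$
$g{\left(c,b \right)} = 346 + c$
$\frac{g{\left(2408,h{\left(46,22 \right)} \right)}}{2027339} = \frac{346 + 2408}{2027339} = 2754 \cdot \frac{1}{2027339} = \frac{2754}{2027339}$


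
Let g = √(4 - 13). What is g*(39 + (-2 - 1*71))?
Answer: -102*I ≈ -102.0*I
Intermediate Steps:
g = 3*I (g = √(-9) = 3*I ≈ 3.0*I)
g*(39 + (-2 - 1*71)) = (3*I)*(39 + (-2 - 1*71)) = (3*I)*(39 + (-2 - 71)) = (3*I)*(39 - 73) = (3*I)*(-34) = -102*I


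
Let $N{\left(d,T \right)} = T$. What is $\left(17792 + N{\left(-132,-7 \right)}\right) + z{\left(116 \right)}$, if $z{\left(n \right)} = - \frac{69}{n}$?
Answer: $\frac{2062991}{116} \approx 17784.0$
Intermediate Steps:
$\left(17792 + N{\left(-132,-7 \right)}\right) + z{\left(116 \right)} = \left(17792 - 7\right) - \frac{69}{116} = 17785 - \frac{69}{116} = \frac{2062991}{116}$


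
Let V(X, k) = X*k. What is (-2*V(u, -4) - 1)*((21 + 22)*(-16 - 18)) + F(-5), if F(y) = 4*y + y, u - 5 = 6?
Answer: -127219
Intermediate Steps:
u = 11 (u = 5 + 6 = 11)
F(y) = 5*y
(-2*V(u, -4) - 1)*((21 + 22)*(-16 - 18)) + F(-5) = (-22*(-4) - 1)*((21 + 22)*(-16 - 18)) + 5*(-5) = (-2*(-44) - 1)*(43*(-34)) - 25 = (88 - 1)*(-1462) - 25 = 87*(-1462) - 25 = -127194 - 25 = -127219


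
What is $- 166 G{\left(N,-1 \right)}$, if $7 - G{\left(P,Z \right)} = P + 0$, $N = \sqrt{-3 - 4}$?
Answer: $-1162 + 166 i \sqrt{7} \approx -1162.0 + 439.19 i$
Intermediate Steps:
$N = i \sqrt{7}$ ($N = \sqrt{-7} = i \sqrt{7} \approx 2.6458 i$)
$G{\left(P,Z \right)} = 7 - P$ ($G{\left(P,Z \right)} = 7 - \left(P + 0\right) = 7 - P$)
$- 166 G{\left(N,-1 \right)} = - 166 \left(7 - i \sqrt{7}\right) = -1162 + 166 i \sqrt{7}$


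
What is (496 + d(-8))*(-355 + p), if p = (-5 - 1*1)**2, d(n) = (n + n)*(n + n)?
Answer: -239888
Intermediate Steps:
d(n) = 4*n**2 (d(n) = (2*n)*(2*n) = 4*n**2)
p = 36 (p = (-5 - 1)**2 = (-6)**2 = 36)
(496 + d(-8))*(-355 + p) = (496 + 4*(-8)**2)*(-355 + 36) = (496 + 4*64)*(-319) = (496 + 256)*(-319) = 752*(-319) = -239888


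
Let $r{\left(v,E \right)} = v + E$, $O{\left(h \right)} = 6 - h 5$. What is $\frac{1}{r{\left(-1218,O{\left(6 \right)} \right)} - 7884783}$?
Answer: $- \frac{1}{7886025} \approx -1.2681 \cdot 10^{-7}$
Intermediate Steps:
$O{\left(h \right)} = 6 - 5 h$
$r{\left(v,E \right)} = E + v$
$\frac{1}{r{\left(-1218,O{\left(6 \right)} \right)} - 7884783} = \frac{1}{\left(\left(6 - 30\right) - 1218\right) - 7884783} = \frac{1}{\left(-24 - 1218\right) - 7884783} = \frac{1}{-1242 - 7884783} = \frac{1}{-7886025} = - \frac{1}{7886025}$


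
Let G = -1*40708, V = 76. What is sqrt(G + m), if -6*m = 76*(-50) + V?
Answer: I*sqrt(360786)/3 ≈ 200.22*I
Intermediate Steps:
m = 1862/3 (m = -(76*(-50) + 76)/6 = -(-3800 + 76)/6 = -1/6*(-3724) = 1862/3 ≈ 620.67)
G = -40708
sqrt(G + m) = sqrt(-40708 + 1862/3) = sqrt(-120262/3) = I*sqrt(360786)/3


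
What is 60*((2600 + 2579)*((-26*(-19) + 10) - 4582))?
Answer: -1267197720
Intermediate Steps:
60*((2600 + 2579)*((-26*(-19) + 10) - 4582)) = 60*(5179*((494 + 10) - 4582)) = 60*(5179*(504 - 4582)) = 60*(5179*(-4078)) = 60*(-21119962) = -1267197720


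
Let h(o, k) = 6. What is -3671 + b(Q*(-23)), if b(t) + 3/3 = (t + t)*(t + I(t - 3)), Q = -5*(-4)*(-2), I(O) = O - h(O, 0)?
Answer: 3365368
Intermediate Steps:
I(O) = -6 + O (I(O) = O - 1*6 = O - 6 = -6 + O)
Q = -40 (Q = 20*(-2) = -40)
b(t) = -1 + 2*t*(-9 + 2*t) (b(t) = -1 + (t + t)*(t + (-6 + (t - 3))) = -1 + (2*t)*(t + (-6 + (-3 + t))) = -1 + (2*t)*(t + (-9 + t)) = -1 + (2*t)*(-9 + 2*t) = -1 + 2*t*(-9 + 2*t))
-3671 + b(Q*(-23)) = -3671 + (-1 - (-720)*(-23) + 4*(-40*(-23))²) = -3671 + (-1 - 18*920 + 4*920²) = -3671 + (-1 - 16560 + 4*846400) = -3671 + (-1 - 16560 + 3385600) = -3671 + 3369039 = 3365368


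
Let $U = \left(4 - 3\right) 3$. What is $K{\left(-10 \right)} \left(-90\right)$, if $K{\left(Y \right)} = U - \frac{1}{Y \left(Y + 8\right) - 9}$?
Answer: $- \frac{2880}{11} \approx -261.82$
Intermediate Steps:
$U = 3$ ($U = 1 \cdot 3 = 3$)
$K{\left(Y \right)} = 3 - \frac{1}{-9 + Y \left(8 + Y\right)}$ ($K{\left(Y \right)} = 3 - \frac{1}{Y \left(Y + 8\right) - 9} = 3 - \frac{1}{Y \left(8 + Y\right) - 9} = 3 - \frac{1}{-9 + Y \left(8 + Y\right)}$)
$K{\left(-10 \right)} \left(-90\right) = \frac{-28 + 3 \left(-10\right)^{2} + 24 \left(-10\right)}{-9 + \left(-10\right)^{2} + 8 \left(-10\right)} \left(-90\right) = \frac{-28 + 3 \cdot 100 - 240}{-9 + 100 - 80} \left(-90\right) = \frac{-28 + 300 - 240}{11} \left(-90\right) = \frac{1}{11} \cdot 32 \left(-90\right) = \frac{32}{11} \left(-90\right) = - \frac{2880}{11}$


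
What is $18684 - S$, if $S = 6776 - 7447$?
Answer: $19355$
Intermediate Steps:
$S = -671$
$18684 - S = 18684 - -671 = 18684 + 671 = 19355$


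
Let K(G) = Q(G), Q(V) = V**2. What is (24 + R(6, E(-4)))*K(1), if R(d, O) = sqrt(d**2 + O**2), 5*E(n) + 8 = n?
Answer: 24 + 6*sqrt(29)/5 ≈ 30.462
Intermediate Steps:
E(n) = -8/5 + n/5
K(G) = G**2
R(d, O) = sqrt(O**2 + d**2)
(24 + R(6, E(-4)))*K(1) = (24 + sqrt((-8/5 + (1/5)*(-4))**2 + 6**2))*1**2 = (24 + sqrt((-8/5 - 4/5)**2 + 36))*1 = (24 + sqrt((-12/5)**2 + 36))*1 = (24 + sqrt(144/25 + 36))*1 = (24 + sqrt(1044/25))*1 = (24 + 6*sqrt(29)/5)*1 = 24 + 6*sqrt(29)/5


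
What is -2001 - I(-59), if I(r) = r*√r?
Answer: -2001 + 59*I*√59 ≈ -2001.0 + 453.19*I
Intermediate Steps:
I(r) = r^(3/2)
-2001 - I(-59) = -2001 - (-59)^(3/2) = -2001 - (-59)*I*√59 = -2001 + 59*I*√59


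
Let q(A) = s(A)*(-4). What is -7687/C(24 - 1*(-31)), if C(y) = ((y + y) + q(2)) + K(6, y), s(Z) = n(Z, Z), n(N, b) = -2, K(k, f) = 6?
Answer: -7687/124 ≈ -61.992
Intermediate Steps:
s(Z) = -2
q(A) = 8 (q(A) = -2*(-4) = 8)
C(y) = 14 + 2*y (C(y) = ((y + y) + 8) + 6 = (2*y + 8) + 6 = (8 + 2*y) + 6 = 14 + 2*y)
-7687/C(24 - 1*(-31)) = -7687/(14 + 2*(24 - 1*(-31))) = -7687/(14 + 2*(24 + 31)) = -7687/(14 + 2*55) = -7687/(14 + 110) = -7687/124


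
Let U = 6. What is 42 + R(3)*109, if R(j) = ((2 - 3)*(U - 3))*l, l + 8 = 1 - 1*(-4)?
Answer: 1023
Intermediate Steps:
l = -3 (l = -8 + (1 - 1*(-4)) = -8 + (1 + 4) = -8 + 5 = -3)
R(j) = 9 (R(j) = ((2 - 3)*(6 - 3))*(-3) = -1*3*(-3) = -3*(-3) = 9)
42 + R(3)*109 = 42 + 9*109 = 42 + 981 = 1023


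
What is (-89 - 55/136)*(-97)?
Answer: 1179423/136 ≈ 8672.2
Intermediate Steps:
(-89 - 55/136)*(-97) = -12159/136*(-97) = 1179423/136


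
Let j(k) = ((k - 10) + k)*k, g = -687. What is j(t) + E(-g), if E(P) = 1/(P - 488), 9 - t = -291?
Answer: 35223001/199 ≈ 1.7700e+5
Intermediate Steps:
t = 300 (t = 9 - 1*(-291) = 9 + 291 = 300)
j(k) = k*(-10 + 2*k) (j(k) = ((-10 + k) + k)*k = (-10 + 2*k)*k = k*(-10 + 2*k))
E(P) = 1/(-488 + P)
j(t) + E(-g) = 2*300*(-5 + 300) + 1/(-488 - 1*(-687)) = 2*300*295 + 1/(-488 + 687) = 177000 + 1/199 = 35223001/199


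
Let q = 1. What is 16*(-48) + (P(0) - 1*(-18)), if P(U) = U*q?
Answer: -750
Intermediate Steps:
P(U) = U (P(U) = U*1 = U)
16*(-48) + (P(0) - 1*(-18)) = 16*(-48) + (0 - 1*(-18)) = -768 + (0 + 18) = -768 + 18 = -750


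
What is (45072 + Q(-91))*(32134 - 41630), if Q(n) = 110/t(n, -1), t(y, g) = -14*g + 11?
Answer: -2140227472/5 ≈ -4.2805e+8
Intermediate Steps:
t(y, g) = 11 - 14*g
Q(n) = 22/5 (Q(n) = 110/(11 - 14*(-1)) = 110/(11 + 14) = 110/25 = 110*(1/25) = 22/5)
(45072 + Q(-91))*(32134 - 41630) = (45072 + 22/5)*(32134 - 41630) = (225382/5)*(-9496) = -2140227472/5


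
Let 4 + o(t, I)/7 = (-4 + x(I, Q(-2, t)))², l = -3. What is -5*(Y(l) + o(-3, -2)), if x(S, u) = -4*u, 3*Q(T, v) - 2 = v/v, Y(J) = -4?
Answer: -2080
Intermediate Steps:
Q(T, v) = 1 (Q(T, v) = ⅔ + (v/v)/3 = ⅔ + (⅓)*1 = ⅔ + ⅓ = 1)
o(t, I) = 420 (o(t, I) = -28 + 7*(-4 - 4*1)² = -28 + 7*(-4 - 4)² = -28 + 7*(-8)² = -28 + 7*64 = -28 + 448 = 420)
-5*(Y(l) + o(-3, -2)) = -5*(-4 + 420) = -5*416 = -2080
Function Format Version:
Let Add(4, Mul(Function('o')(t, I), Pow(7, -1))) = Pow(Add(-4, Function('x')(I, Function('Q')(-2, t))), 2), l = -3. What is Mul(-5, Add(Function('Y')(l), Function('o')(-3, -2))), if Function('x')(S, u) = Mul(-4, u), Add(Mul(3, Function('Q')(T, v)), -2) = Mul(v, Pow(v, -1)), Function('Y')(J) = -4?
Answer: -2080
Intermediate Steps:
Function('Q')(T, v) = 1 (Function('Q')(T, v) = Add(Rational(2, 3), Mul(Rational(1, 3), Mul(v, Pow(v, -1)))) = Add(Rational(2, 3), Mul(Rational(1, 3), 1)) = Add(Rational(2, 3), Rational(1, 3)) = 1)
Function('o')(t, I) = 420 (Function('o')(t, I) = Add(-28, Mul(7, Pow(Add(-4, Mul(-4, 1)), 2))) = Add(-28, Mul(7, Pow(Add(-4, -4), 2))) = Add(-28, Mul(7, Pow(-8, 2))) = Add(-28, Mul(7, 64)) = Add(-28, 448) = 420)
Mul(-5, Add(Function('Y')(l), Function('o')(-3, -2))) = Mul(-5, Add(-4, 420)) = Mul(-5, 416) = -2080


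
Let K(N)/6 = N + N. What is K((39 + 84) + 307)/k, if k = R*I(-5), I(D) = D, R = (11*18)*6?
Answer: -86/99 ≈ -0.86869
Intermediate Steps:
R = 1188 (R = 198*6 = 1188)
K(N) = 12*N (K(N) = 6*(N + N) = 6*(2*N) = 12*N)
k = -5940 (k = 1188*(-5) = -5940)
K((39 + 84) + 307)/k = (12*((39 + 84) + 307))/(-5940) = (12*(123 + 307))*(-1/5940) = (12*430)*(-1/5940) = 5160*(-1/5940) = -86/99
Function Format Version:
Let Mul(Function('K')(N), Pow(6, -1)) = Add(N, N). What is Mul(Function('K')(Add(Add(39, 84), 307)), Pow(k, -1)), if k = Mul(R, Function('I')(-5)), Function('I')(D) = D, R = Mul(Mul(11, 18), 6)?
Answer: Rational(-86, 99) ≈ -0.86869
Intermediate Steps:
R = 1188 (R = Mul(198, 6) = 1188)
Function('K')(N) = Mul(12, N) (Function('K')(N) = Mul(6, Add(N, N)) = Mul(6, Mul(2, N)) = Mul(12, N))
k = -5940 (k = Mul(1188, -5) = -5940)
Mul(Function('K')(Add(Add(39, 84), 307)), Pow(k, -1)) = Mul(Mul(12, Add(Add(39, 84), 307)), Pow(-5940, -1)) = Mul(Mul(12, Add(123, 307)), Rational(-1, 5940)) = Mul(Mul(12, 430), Rational(-1, 5940)) = Mul(5160, Rational(-1, 5940)) = Rational(-86, 99)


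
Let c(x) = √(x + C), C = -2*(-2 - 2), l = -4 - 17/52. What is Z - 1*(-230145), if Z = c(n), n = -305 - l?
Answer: 230145 + 3*I*√21983/26 ≈ 2.3015e+5 + 17.108*I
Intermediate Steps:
l = -225/52 (l = -4 - 17*1/52 = -4 - 17/52 = -225/52 ≈ -4.3269)
C = 8 (C = -2*(-4) = 8)
n = -15635/52 (n = -305 - 1*(-225/52) = -305 + 225/52 = -15635/52 ≈ -300.67)
c(x) = √(8 + x) (c(x) = √(x + 8) = √(8 + x))
Z = 3*I*√21983/26 (Z = √(8 - 15635/52) = √(-15219/52) = 3*I*√21983/26 ≈ 17.108*I)
Z - 1*(-230145) = 3*I*√21983/26 - 1*(-230145) = 3*I*√21983/26 + 230145 = 230145 + 3*I*√21983/26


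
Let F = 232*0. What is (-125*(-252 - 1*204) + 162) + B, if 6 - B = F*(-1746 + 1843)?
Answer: 57168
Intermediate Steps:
F = 0
B = 6 (B = 6 - 0*(-1746 + 1843) = 6 - 0*97 = 6 - 1*0 = 6 + 0 = 6)
(-125*(-252 - 1*204) + 162) + B = (-125*(-252 - 1*204) + 162) + 6 = (-125*(-252 - 204) + 162) + 6 = (-125*(-456) + 162) + 6 = (57000 + 162) + 6 = 57162 + 6 = 57168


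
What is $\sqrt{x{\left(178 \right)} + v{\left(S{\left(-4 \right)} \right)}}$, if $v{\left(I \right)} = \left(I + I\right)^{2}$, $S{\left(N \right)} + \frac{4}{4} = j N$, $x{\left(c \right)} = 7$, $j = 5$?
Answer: $\sqrt{1771} \approx 42.083$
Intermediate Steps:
$S{\left(N \right)} = -1 + 5 N$
$v{\left(I \right)} = 4 I^{2}$ ($v{\left(I \right)} = \left(2 I\right)^{2} = 4 I^{2}$)
$\sqrt{x{\left(178 \right)} + v{\left(S{\left(-4 \right)} \right)}} = \sqrt{7 + 4 \left(-1 + 5 \left(-4\right)\right)^{2}} = \sqrt{7 + 4 \left(-1 - 20\right)^{2}} = \sqrt{7 + 4 \left(-21\right)^{2}} = \sqrt{7 + 4 \cdot 441} = \sqrt{7 + 1764} = \sqrt{1771}$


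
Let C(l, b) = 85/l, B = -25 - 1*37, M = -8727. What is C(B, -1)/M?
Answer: 85/541074 ≈ 0.00015710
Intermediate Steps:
B = -62 (B = -25 - 37 = -62)
C(B, -1)/M = (85/(-62))/(-8727) = (85*(-1/62))*(-1/8727) = -85/62*(-1/8727) = 85/541074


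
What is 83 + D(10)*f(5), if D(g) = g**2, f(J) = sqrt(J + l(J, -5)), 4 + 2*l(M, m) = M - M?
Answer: 83 + 100*sqrt(3) ≈ 256.21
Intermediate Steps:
l(M, m) = -2 (l(M, m) = -2 + (M - M)/2 = -2 + (1/2)*0 = -2 + 0 = -2)
f(J) = sqrt(-2 + J) (f(J) = sqrt(J - 2) = sqrt(-2 + J))
83 + D(10)*f(5) = 83 + 10**2*sqrt(-2 + 5) = 83 + 100*sqrt(3)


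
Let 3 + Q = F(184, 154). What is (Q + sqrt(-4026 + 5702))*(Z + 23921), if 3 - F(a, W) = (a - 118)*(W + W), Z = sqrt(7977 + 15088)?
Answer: -2*(10164 - sqrt(419))*(23921 + sqrt(23065)) ≈ -4.8837e+8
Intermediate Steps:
Z = sqrt(23065) ≈ 151.87
F(a, W) = 3 - 2*W*(-118 + a) (F(a, W) = 3 - (a - 118)*(W + W) = 3 - (-118 + a)*2*W = 3 - 2*W*(-118 + a))
Q = -20328 (Q = -3 + (3 + 236*154 - 2*154*184) = -3 + (3 + 36344 - 56672) = -3 - 20325 = -20328)
(Q + sqrt(-4026 + 5702))*(Z + 23921) = (-20328 + sqrt(-4026 + 5702))*(sqrt(23065) + 23921) = (-20328 + sqrt(1676))*(23921 + sqrt(23065)) = (-20328 + 2*sqrt(419))*(23921 + sqrt(23065))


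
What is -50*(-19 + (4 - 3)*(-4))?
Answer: 1150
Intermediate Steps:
-50*(-19 + (4 - 3)*(-4)) = -50*(-19 + 1*(-4)) = -50*(-19 - 4) = -50*(-23) = 1150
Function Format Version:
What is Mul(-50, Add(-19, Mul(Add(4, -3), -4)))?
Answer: 1150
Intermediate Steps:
Mul(-50, Add(-19, Mul(Add(4, -3), -4))) = Mul(-50, Add(-19, Mul(1, -4))) = Mul(-50, Add(-19, -4)) = Mul(-50, -23) = 1150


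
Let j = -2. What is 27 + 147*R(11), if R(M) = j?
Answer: -267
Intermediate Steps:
R(M) = -2
27 + 147*R(11) = 27 + 147*(-2) = 27 - 294 = -267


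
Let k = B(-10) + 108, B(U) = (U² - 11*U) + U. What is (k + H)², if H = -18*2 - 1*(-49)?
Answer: 103041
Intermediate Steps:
H = 13 (H = -36 + 49 = 13)
B(U) = U² - 10*U
k = 308 (k = -10*(-10 - 10) + 108 = -10*(-20) + 108 = 200 + 108 = 308)
(k + H)² = (308 + 13)² = 321² = 103041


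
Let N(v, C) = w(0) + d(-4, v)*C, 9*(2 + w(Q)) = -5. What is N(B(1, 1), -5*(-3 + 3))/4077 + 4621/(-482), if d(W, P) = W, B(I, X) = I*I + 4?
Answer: -169569439/17686026 ≈ -9.5878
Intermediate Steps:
w(Q) = -23/9 (w(Q) = -2 + (⅑)*(-5) = -2 - 5/9 = -23/9)
B(I, X) = 4 + I² (B(I, X) = I² + 4 = 4 + I²)
N(v, C) = -23/9 - 4*C
N(B(1, 1), -5*(-3 + 3))/4077 + 4621/(-482) = (-23/9 - (-20)*(-3 + 3))/4077 + 4621/(-482) = (-23/9 - (-20)*0)*(1/4077) + 4621*(-1/482) = (-23/9 - 4*0)*(1/4077) - 4621/482 = (-23/9 + 0)*(1/4077) - 4621/482 = -23/9*1/4077 - 4621/482 = -23/36693 - 4621/482 = -169569439/17686026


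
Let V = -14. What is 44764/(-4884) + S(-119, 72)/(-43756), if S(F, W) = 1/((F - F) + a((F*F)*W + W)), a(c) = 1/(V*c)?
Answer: 4235115755/13356519 ≈ 317.08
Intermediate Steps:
a(c) = -1/(14*c) (a(c) = 1/((-14)*c) = -1/(14*c))
S(F, W) = -14*W - 14*W*F**2 (S(F, W) = 1/((F - F) - 1/(14*((F*F)*W + W))) = 1/(0 - 1/(14*(F**2*W + W))) = 1/(0 - 1/(14*(W*F**2 + W))) = 1/(0 - 1/(14*(W + W*F**2))) = 1/(-1/(14*(W + W*F**2))) = -14*W - 14*W*F**2)
44764/(-4884) + S(-119, 72)/(-43756) = 44764/(-4884) - 14*72*(1 + (-119)**2)/(-43756) = 44764*(-1/4884) - 14*72*(1 + 14161)*(-1/43756) = -11191/1221 - 14*72*14162*(-1/43756) = -11191/1221 - 14275296*(-1/43756) = -11191/1221 + 3568824/10939 = 4235115755/13356519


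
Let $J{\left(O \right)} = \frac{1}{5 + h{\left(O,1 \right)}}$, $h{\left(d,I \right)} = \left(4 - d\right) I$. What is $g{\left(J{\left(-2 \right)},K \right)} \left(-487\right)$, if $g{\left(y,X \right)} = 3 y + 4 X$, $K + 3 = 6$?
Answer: $- \frac{65745}{11} \approx -5976.8$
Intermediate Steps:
$K = 3$ ($K = -3 + 6 = 3$)
$h{\left(d,I \right)} = I \left(4 - d\right)$
$J{\left(O \right)} = \frac{1}{9 - O}$ ($J{\left(O \right)} = \frac{1}{5 + 1 \left(4 - O\right)} = \frac{1}{5 - \left(-4 + O\right)} = \frac{1}{9 - O}$)
$g{\left(J{\left(-2 \right)},K \right)} \left(-487\right) = \left(3 \left(- \frac{1}{-9 - 2}\right) + 4 \cdot 3\right) \left(-487\right) = \left(3 \left(- \frac{1}{-11}\right) + 12\right) \left(-487\right) = \left(3 \left(\left(-1\right) \left(- \frac{1}{11}\right)\right) + 12\right) \left(-487\right) = \left(3 \cdot \frac{1}{11} + 12\right) \left(-487\right) = \left(\frac{3}{11} + 12\right) \left(-487\right) = \frac{135}{11} \left(-487\right) = - \frac{65745}{11}$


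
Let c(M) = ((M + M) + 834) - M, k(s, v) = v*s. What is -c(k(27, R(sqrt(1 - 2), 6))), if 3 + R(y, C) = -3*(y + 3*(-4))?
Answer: -1725 + 81*I ≈ -1725.0 + 81.0*I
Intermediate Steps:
R(y, C) = 33 - 3*y (R(y, C) = -3 - 3*(y + 3*(-4)) = -3 - 3*(y - 12) = -3 - 3*(-12 + y) = -3 + (36 - 3*y) = 33 - 3*y)
k(s, v) = s*v
c(M) = 834 + M (c(M) = (2*M + 834) - M = (834 + 2*M) - M = 834 + M)
-c(k(27, R(sqrt(1 - 2), 6))) = -(834 + 27*(33 - 3*sqrt(1 - 2))) = -(834 + 27*(33 - 3*I)) = -(834 + (891 - 81*I)) = -(1725 - 81*I) = -1725 + 81*I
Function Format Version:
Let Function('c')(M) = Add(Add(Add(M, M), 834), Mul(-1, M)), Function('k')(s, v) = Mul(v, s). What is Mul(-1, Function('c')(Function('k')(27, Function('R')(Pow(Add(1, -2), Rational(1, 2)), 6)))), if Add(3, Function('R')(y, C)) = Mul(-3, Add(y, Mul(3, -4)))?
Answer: Add(-1725, Mul(81, I)) ≈ Add(-1725.0, Mul(81.000, I))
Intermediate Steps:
Function('R')(y, C) = Add(33, Mul(-3, y)) (Function('R')(y, C) = Add(-3, Mul(-3, Add(y, Mul(3, -4)))) = Add(-3, Mul(-3, Add(y, -12))) = Add(-3, Mul(-3, Add(-12, y))) = Add(-3, Add(36, Mul(-3, y))) = Add(33, Mul(-3, y)))
Function('k')(s, v) = Mul(s, v)
Function('c')(M) = Add(834, M) (Function('c')(M) = Add(Add(Mul(2, M), 834), Mul(-1, M)) = Add(Add(834, Mul(2, M)), Mul(-1, M)) = Add(834, M))
Mul(-1, Function('c')(Function('k')(27, Function('R')(Pow(Add(1, -2), Rational(1, 2)), 6)))) = Mul(-1, Add(834, Mul(27, Add(33, Mul(-3, Pow(Add(1, -2), Rational(1, 2))))))) = Mul(-1, Add(834, Mul(27, Add(33, Mul(-3, Pow(-1, Rational(1, 2))))))) = Mul(-1, Add(834, Mul(27, Add(33, Mul(-3, I))))) = Mul(-1, Add(834, Add(891, Mul(-81, I)))) = Mul(-1, Add(1725, Mul(-81, I))) = Add(-1725, Mul(81, I))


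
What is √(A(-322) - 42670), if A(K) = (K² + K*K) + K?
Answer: 6*√4566 ≈ 405.43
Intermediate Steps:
A(K) = K + 2*K² (A(K) = (K² + K²) + K = 2*K² + K = K + 2*K²)
√(A(-322) - 42670) = √(-322*(1 + 2*(-322)) - 42670) = √(-322*(1 - 644) - 42670) = √(-322*(-643) - 42670) = √(207046 - 42670) = √164376 = 6*√4566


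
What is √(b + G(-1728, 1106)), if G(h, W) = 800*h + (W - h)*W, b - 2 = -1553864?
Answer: √198142 ≈ 445.13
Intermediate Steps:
b = -1553862 (b = 2 - 1553864 = -1553862)
G(h, W) = 800*h + W*(W - h)
√(b + G(-1728, 1106)) = √(-1553862 + (1106² + 800*(-1728) - 1*1106*(-1728))) = √(-1553862 + (1223236 - 1382400 + 1911168)) = √(-1553862 + 1752004) = √198142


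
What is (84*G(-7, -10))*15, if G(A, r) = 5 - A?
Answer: 15120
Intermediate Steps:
(84*G(-7, -10))*15 = (84*(5 - 1*(-7)))*15 = (84*(5 + 7))*15 = (84*12)*15 = 1008*15 = 15120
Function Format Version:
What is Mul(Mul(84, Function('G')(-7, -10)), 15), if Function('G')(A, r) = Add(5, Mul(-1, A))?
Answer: 15120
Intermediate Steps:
Mul(Mul(84, Function('G')(-7, -10)), 15) = Mul(Mul(84, Add(5, Mul(-1, -7))), 15) = Mul(Mul(84, Add(5, 7)), 15) = Mul(Mul(84, 12), 15) = Mul(1008, 15) = 15120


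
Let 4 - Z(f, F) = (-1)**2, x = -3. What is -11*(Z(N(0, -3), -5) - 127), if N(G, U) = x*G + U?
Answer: 1364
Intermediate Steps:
N(G, U) = U - 3*G (N(G, U) = -3*G + U = U - 3*G)
Z(f, F) = 3 (Z(f, F) = 4 - 1*(-1)**2 = 4 - 1*1 = 4 - 1 = 3)
-11*(Z(N(0, -3), -5) - 127) = -11*(3 - 127) = -11*(-124) = 1364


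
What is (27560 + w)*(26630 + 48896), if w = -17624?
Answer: 750426336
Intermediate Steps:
(27560 + w)*(26630 + 48896) = (27560 - 17624)*(26630 + 48896) = 9936*75526 = 750426336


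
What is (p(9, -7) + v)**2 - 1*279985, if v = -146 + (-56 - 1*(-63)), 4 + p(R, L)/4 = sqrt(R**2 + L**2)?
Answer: -253880 - 1240*sqrt(130) ≈ -2.6802e+5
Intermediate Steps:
p(R, L) = -16 + 4*sqrt(L**2 + R**2) (p(R, L) = -16 + 4*sqrt(R**2 + L**2) = -16 + 4*sqrt(L**2 + R**2))
v = -139 (v = -146 + (-56 + 63) = -146 + 7 = -139)
(p(9, -7) + v)**2 - 1*279985 = ((-16 + 4*sqrt((-7)**2 + 9**2)) - 139)**2 - 1*279985 = ((-16 + 4*sqrt(49 + 81)) - 139)**2 - 279985 = ((-16 + 4*sqrt(130)) - 139)**2 - 279985 = (-155 + 4*sqrt(130))**2 - 279985 = -279985 + (-155 + 4*sqrt(130))**2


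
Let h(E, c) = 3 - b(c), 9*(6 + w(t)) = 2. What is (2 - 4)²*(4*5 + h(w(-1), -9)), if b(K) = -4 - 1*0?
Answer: 108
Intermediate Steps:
b(K) = -4 (b(K) = -4 + 0 = -4)
w(t) = -52/9 (w(t) = -6 + (⅑)*2 = -6 + 2/9 = -52/9)
h(E, c) = 7 (h(E, c) = 3 - 1*(-4) = 3 + 4 = 7)
(2 - 4)²*(4*5 + h(w(-1), -9)) = (2 - 4)²*(4*5 + 7) = (-2)²*(20 + 7) = 4*27 = 108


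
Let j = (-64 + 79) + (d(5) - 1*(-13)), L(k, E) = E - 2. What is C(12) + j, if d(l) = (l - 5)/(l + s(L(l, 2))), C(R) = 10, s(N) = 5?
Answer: 38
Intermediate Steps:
L(k, E) = -2 + E
d(l) = (-5 + l)/(5 + l) (d(l) = (l - 5)/(l + 5) = (-5 + l)/(5 + l))
j = 28 (j = (-64 + 79) + ((-5 + 5)/(5 + 5) - 1*(-13)) = 15 + (0/10 + 13) = 15 + ((⅒)*0 + 13) = 15 + (0 + 13) = 15 + 13 = 28)
C(12) + j = 10 + 28 = 38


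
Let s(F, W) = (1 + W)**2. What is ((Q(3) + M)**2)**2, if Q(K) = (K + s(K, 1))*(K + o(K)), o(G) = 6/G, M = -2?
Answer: 1185921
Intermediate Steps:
Q(K) = (4 + K)*(K + 6/K) (Q(K) = (K + (1 + 1)**2)*(K + 6/K) = (K + 2**2)*(K + 6/K) = (K + 4)*(K + 6/K) = (4 + K)*(K + 6/K))
((Q(3) + M)**2)**2 = (((6 + 3**2 + 4*3 + 24/3) - 2)**2)**2 = (((6 + 9 + 12 + 24*(1/3)) - 2)**2)**2 = (((6 + 9 + 12 + 8) - 2)**2)**2 = ((35 - 2)**2)**2 = (33**2)**2 = 1089**2 = 1185921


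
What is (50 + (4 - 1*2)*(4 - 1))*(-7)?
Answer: -392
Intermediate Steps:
(50 + (4 - 1*2)*(4 - 1))*(-7) = (50 + (4 - 2)*3)*(-7) = (50 + 2*3)*(-7) = (50 + 6)*(-7) = 56*(-7) = -392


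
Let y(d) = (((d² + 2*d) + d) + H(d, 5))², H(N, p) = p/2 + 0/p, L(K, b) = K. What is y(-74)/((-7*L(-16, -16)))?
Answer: 110523169/448 ≈ 2.4670e+5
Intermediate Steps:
H(N, p) = p/2 (H(N, p) = p*(½) + 0 = p/2 + 0 = p/2)
y(d) = (5/2 + d² + 3*d)² (y(d) = (((d² + 2*d) + d) + (½)*5)² = ((d² + 3*d) + 5/2)² = (5/2 + d² + 3*d)²)
y(-74)/((-7*L(-16, -16))) = ((5 + 2*(-74)² + 6*(-74))²/4)/((-7*(-16))) = ((5 + 2*5476 - 444)²/4)/112 = ((5 + 10952 - 444)²/4)*(1/112) = ((¼)*10513²)*(1/112) = ((¼)*110523169)*(1/112) = (110523169/4)*(1/112) = 110523169/448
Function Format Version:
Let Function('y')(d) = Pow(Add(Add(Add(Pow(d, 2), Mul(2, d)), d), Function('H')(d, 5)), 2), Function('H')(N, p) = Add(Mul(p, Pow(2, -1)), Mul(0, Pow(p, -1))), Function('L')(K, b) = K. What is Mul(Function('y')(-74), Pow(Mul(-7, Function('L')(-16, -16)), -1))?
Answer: Rational(110523169, 448) ≈ 2.4670e+5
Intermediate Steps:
Function('H')(N, p) = Mul(Rational(1, 2), p) (Function('H')(N, p) = Add(Mul(p, Rational(1, 2)), 0) = Add(Mul(Rational(1, 2), p), 0) = Mul(Rational(1, 2), p))
Function('y')(d) = Pow(Add(Rational(5, 2), Pow(d, 2), Mul(3, d)), 2) (Function('y')(d) = Pow(Add(Add(Add(Pow(d, 2), Mul(2, d)), d), Mul(Rational(1, 2), 5)), 2) = Pow(Add(Add(Pow(d, 2), Mul(3, d)), Rational(5, 2)), 2) = Pow(Add(Rational(5, 2), Pow(d, 2), Mul(3, d)), 2))
Mul(Function('y')(-74), Pow(Mul(-7, Function('L')(-16, -16)), -1)) = Mul(Mul(Rational(1, 4), Pow(Add(5, Mul(2, Pow(-74, 2)), Mul(6, -74)), 2)), Pow(Mul(-7, -16), -1)) = Mul(Mul(Rational(1, 4), Pow(Add(5, Mul(2, 5476), -444), 2)), Pow(112, -1)) = Mul(Mul(Rational(1, 4), Pow(Add(5, 10952, -444), 2)), Rational(1, 112)) = Mul(Mul(Rational(1, 4), Pow(10513, 2)), Rational(1, 112)) = Mul(Mul(Rational(1, 4), 110523169), Rational(1, 112)) = Mul(Rational(110523169, 4), Rational(1, 112)) = Rational(110523169, 448)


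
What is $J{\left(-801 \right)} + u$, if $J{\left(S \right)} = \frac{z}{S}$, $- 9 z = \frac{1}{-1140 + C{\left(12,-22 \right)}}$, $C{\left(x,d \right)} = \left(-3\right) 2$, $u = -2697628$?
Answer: $- \frac{22286491488793}{8261514} \approx -2.6976 \cdot 10^{6}$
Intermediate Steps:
$C{\left(x,d \right)} = -6$
$z = \frac{1}{10314}$ ($z = - \frac{1}{9 \left(-1140 - 6\right)} = - \frac{1}{9 \left(-1146\right)} = \left(- \frac{1}{9}\right) \left(- \frac{1}{1146}\right) = \frac{1}{10314} \approx 9.6956 \cdot 10^{-5}$)
$J{\left(S \right)} = \frac{1}{10314 S}$
$J{\left(-801 \right)} + u = \frac{1}{10314 \left(-801\right)} - 2697628 = \frac{1}{10314} \left(- \frac{1}{801}\right) - 2697628 = - \frac{1}{8261514} - 2697628 = - \frac{22286491488793}{8261514}$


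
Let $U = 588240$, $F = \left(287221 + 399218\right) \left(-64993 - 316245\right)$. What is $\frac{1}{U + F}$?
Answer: $- \frac{1}{261696043242} \approx -3.8212 \cdot 10^{-12}$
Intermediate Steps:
$F = -261696631482$ ($F = 686439 \left(-381238\right) = -261696631482$)
$\frac{1}{U + F} = \frac{1}{588240 - 261696631482} = \frac{1}{-261696043242} = - \frac{1}{261696043242}$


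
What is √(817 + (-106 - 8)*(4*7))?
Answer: 5*I*√95 ≈ 48.734*I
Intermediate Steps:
√(817 + (-106 - 8)*(4*7)) = √(817 - 114*28) = √(817 - 3192) = √(-2375) = 5*I*√95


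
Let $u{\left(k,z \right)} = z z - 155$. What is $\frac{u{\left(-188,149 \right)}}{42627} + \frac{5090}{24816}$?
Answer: $\frac{127344161}{176305272} \approx 0.72229$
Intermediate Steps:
$u{\left(k,z \right)} = -155 + z^{2}$ ($u{\left(k,z \right)} = z^{2} - 155 = -155 + z^{2}$)
$\frac{u{\left(-188,149 \right)}}{42627} + \frac{5090}{24816} = \frac{-155 + 149^{2}}{42627} + \frac{5090}{24816} = \left(-155 + 22201\right) \frac{1}{42627} + 5090 \cdot \frac{1}{24816} = 22046 \cdot \frac{1}{42627} + \frac{2545}{12408} = \frac{22046}{42627} + \frac{2545}{12408} = \frac{127344161}{176305272}$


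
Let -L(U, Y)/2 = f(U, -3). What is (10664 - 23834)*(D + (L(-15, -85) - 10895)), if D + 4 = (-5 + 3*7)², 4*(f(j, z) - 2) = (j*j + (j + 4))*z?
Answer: 135993420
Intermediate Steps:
f(j, z) = 2 + z*(4 + j + j²)/4 (f(j, z) = 2 + ((j*j + (j + 4))*z)/4 = 2 + ((j² + (4 + j))*z)/4 = 2 + ((4 + j + j²)*z)/4 = 2 + (z*(4 + j + j²))/4 = 2 + z*(4 + j + j²)/4)
L(U, Y) = 2 + 3*U/2 + 3*U²/2 (L(U, Y) = -2*(2 - 3 + (¼)*U*(-3) + (¼)*(-3)*U²) = -2*(2 - 3 - 3*U/4 - 3*U²/4) = -2*(-1 - 3*U/4 - 3*U²/4) = 2 + 3*U/2 + 3*U²/2)
D = 252 (D = -4 + (-5 + 3*7)² = -4 + (-5 + 21)² = -4 + 16² = -4 + 256 = 252)
(10664 - 23834)*(D + (L(-15, -85) - 10895)) = (10664 - 23834)*(252 + ((2 + (3/2)*(-15) + (3/2)*(-15)²) - 10895)) = -13170*(252 + ((2 - 45/2 + (3/2)*225) - 10895)) = -13170*(252 + ((2 - 45/2 + 675/2) - 10895)) = -13170*(252 + (317 - 10895)) = -13170*(252 - 10578) = -13170*(-10326) = 135993420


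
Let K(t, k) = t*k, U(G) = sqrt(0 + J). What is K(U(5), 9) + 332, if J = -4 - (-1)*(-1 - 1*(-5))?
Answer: 332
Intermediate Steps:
J = 0 (J = -4 - (-1)*(-1 + 5) = -4 - (-1)*4 = -4 - 1*(-4) = -4 + 4 = 0)
U(G) = 0 (U(G) = sqrt(0 + 0) = sqrt(0) = 0)
K(t, k) = k*t
K(U(5), 9) + 332 = 9*0 + 332 = 0 + 332 = 332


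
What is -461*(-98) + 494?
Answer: 45672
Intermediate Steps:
-461*(-98) + 494 = 45178 + 494 = 45672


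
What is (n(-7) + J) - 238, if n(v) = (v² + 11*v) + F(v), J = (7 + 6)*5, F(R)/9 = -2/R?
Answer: -1389/7 ≈ -198.43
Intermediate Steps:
F(R) = -18/R (F(R) = 9*(-2/R) = -18/R)
J = 65 (J = 13*5 = 65)
n(v) = v² - 18/v + 11*v (n(v) = (v² + 11*v) - 18/v = v² - 18/v + 11*v)
(n(-7) + J) - 238 = ((-18 + (-7)²*(11 - 7))/(-7) + 65) - 238 = (-(-18 + 49*4)/7 + 65) - 238 = (-(-18 + 196)/7 + 65) - 238 = (-⅐*178 + 65) - 238 = (-178/7 + 65) - 238 = 277/7 - 238 = -1389/7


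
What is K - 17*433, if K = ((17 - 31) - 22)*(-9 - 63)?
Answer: -4769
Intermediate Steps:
K = 2592 (K = (-14 - 22)*(-72) = -36*(-72) = 2592)
K - 17*433 = 2592 - 17*433 = 2592 - 1*7361 = 2592 - 7361 = -4769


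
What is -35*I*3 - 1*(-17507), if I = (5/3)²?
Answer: 51646/3 ≈ 17215.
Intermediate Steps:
I = 25/9 (I = (5*(⅓))² = (5/3)² = 25/9 ≈ 2.7778)
-35*I*3 - 1*(-17507) = -35*25/9*3 - 1*(-17507) = -875/9*3 + 17507 = -875/3 + 17507 = 51646/3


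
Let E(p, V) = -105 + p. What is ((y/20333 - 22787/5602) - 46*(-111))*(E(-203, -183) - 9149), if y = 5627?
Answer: -5496119997238003/113905466 ≈ -4.8252e+7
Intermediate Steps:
((y/20333 - 22787/5602) - 46*(-111))*(E(-203, -183) - 9149) = ((5627/20333 - 22787/5602) - 46*(-111))*((-105 - 203) - 9149) = ((5627*(1/20333) - 22787*1/5602) + 5106)*(-308 - 9149) = ((5627/20333 - 22787/5602) + 5106)*(-9457) = (-431805617/113905466 + 5106)*(-9457) = (581169503779/113905466)*(-9457) = -5496119997238003/113905466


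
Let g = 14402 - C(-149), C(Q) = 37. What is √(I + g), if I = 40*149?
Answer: 5*√813 ≈ 142.57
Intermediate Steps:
I = 5960
g = 14365 (g = 14402 - 1*37 = 14402 - 37 = 14365)
√(I + g) = √(5960 + 14365) = √20325 = 5*√813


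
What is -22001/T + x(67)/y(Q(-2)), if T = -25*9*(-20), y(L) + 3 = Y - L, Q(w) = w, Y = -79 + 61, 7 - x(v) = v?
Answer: -148019/85500 ≈ -1.7312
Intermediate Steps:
x(v) = 7 - v
Y = -18
y(L) = -21 - L (y(L) = -3 + (-18 - L) = -21 - L)
T = 4500 (T = -225*(-20) = 4500)
-22001/T + x(67)/y(Q(-2)) = -22001/4500 + (7 - 1*67)/(-21 - 1*(-2)) = -22001*1/4500 + (7 - 67)/(-21 + 2) = -22001/4500 - 60/(-19) = -22001/4500 - 60*(-1/19) = -22001/4500 + 60/19 = -148019/85500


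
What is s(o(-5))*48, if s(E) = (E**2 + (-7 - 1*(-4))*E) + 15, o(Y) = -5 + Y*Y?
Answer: 17040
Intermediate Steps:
o(Y) = -5 + Y**2
s(E) = 15 + E**2 - 3*E (s(E) = (E**2 + (-7 + 4)*E) + 15 = (E**2 - 3*E) + 15 = 15 + E**2 - 3*E)
s(o(-5))*48 = (15 + (-5 + (-5)**2)**2 - 3*(-5 + (-5)**2))*48 = (15 + (-5 + 25)**2 - 3*(-5 + 25))*48 = (15 + 20**2 - 3*20)*48 = (15 + 400 - 60)*48 = 355*48 = 17040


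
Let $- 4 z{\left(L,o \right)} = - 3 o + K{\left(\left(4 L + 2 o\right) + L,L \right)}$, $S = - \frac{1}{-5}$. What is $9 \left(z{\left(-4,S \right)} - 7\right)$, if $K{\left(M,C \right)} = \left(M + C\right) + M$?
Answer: $\frac{711}{20} \approx 35.55$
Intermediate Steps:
$K{\left(M,C \right)} = C + 2 M$ ($K{\left(M,C \right)} = \left(C + M\right) + M = C + 2 M$)
$S = \frac{1}{5}$ ($S = \left(-1\right) \left(- \frac{1}{5}\right) = \frac{1}{5} \approx 0.2$)
$z{\left(L,o \right)} = - \frac{11 L}{4} - \frac{o}{4}$ ($z{\left(L,o \right)} = - \frac{- 3 o + \left(L + 2 \left(\left(4 L + 2 o\right) + L\right)\right)}{4} = - \frac{- 3 o + \left(L + 2 \left(\left(2 o + 4 L\right) + L\right)\right)}{4} = - \frac{- 3 o + \left(L + 2 \left(2 o + 5 L\right)\right)}{4} = - \frac{- 3 o + \left(L + \left(4 o + 10 L\right)\right)}{4} = - \frac{- 3 o + \left(4 o + 11 L\right)}{4} = - \frac{o + 11 L}{4} = - \frac{11 L}{4} - \frac{o}{4}$)
$9 \left(z{\left(-4,S \right)} - 7\right) = 9 \left(\left(\left(- \frac{11}{4}\right) \left(-4\right) - \frac{1}{20}\right) - 7\right) = 9 \left(\left(11 - \frac{1}{20}\right) - 7\right) = 9 \left(\frac{219}{20} - 7\right) = 9 \cdot \frac{79}{20} = \frac{711}{20}$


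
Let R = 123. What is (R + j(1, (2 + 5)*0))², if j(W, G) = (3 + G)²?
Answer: 17424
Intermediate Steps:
(R + j(1, (2 + 5)*0))² = (123 + (3 + (2 + 5)*0)²)² = (123 + (3 + 7*0)²)² = (123 + (3 + 0)²)² = (123 + 3²)² = (123 + 9)² = 132² = 17424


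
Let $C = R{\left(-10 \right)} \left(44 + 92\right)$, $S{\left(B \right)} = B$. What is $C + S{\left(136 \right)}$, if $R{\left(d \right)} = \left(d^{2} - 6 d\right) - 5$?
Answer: $21216$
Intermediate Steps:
$R{\left(d \right)} = -5 + d^{2} - 6 d$
$C = 21080$ ($C = \left(-5 + \left(-10\right)^{2} - -60\right) \left(44 + 92\right) = \left(-5 + 100 + 60\right) 136 = 155 \cdot 136 = 21080$)
$C + S{\left(136 \right)} = 21080 + 136 = 21216$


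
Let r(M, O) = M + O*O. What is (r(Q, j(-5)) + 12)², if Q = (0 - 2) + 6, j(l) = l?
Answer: 1681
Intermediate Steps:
Q = 4 (Q = -2 + 6 = 4)
r(M, O) = M + O²
(r(Q, j(-5)) + 12)² = ((4 + (-5)²) + 12)² = ((4 + 25) + 12)² = (29 + 12)² = 41² = 1681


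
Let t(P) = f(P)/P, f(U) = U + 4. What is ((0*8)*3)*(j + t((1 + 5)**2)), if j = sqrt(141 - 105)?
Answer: 0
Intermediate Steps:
f(U) = 4 + U
t(P) = (4 + P)/P
j = 6 (j = sqrt(36) = 6)
((0*8)*3)*(j + t((1 + 5)**2)) = ((0*8)*3)*(6 + (4 + (1 + 5)**2)/((1 + 5)**2)) = (0*3)*(6 + (4 + 6**2)/(6**2)) = 0*(6 + (4 + 36)/36) = 0*(6 + (1/36)*40) = 0*(6 + 10/9) = 0*(64/9) = 0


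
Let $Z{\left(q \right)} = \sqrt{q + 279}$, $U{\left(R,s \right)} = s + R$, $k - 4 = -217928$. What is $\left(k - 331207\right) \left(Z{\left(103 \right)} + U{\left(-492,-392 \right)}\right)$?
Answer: $485431804 - 549131 \sqrt{382} \approx 4.747 \cdot 10^{8}$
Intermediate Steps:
$k = -217924$ ($k = 4 - 217928 = -217924$)
$U{\left(R,s \right)} = R + s$
$Z{\left(q \right)} = \sqrt{279 + q}$
$\left(k - 331207\right) \left(Z{\left(103 \right)} + U{\left(-492,-392 \right)}\right) = \left(-217924 - 331207\right) \left(\sqrt{279 + 103} - 884\right) = - 549131 \left(\sqrt{382} - 884\right) = - 549131 \left(-884 + \sqrt{382}\right) = 485431804 - 549131 \sqrt{382}$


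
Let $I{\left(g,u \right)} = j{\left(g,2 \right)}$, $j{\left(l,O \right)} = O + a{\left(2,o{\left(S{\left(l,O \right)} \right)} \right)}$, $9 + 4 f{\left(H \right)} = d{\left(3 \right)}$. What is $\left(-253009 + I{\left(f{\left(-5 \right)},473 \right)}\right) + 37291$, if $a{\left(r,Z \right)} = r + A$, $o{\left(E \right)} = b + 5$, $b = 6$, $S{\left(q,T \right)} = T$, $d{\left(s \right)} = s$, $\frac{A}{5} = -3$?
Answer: $-215729$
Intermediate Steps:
$A = -15$ ($A = 5 \left(-3\right) = -15$)
$f{\left(H \right)} = - \frac{3}{2}$ ($f{\left(H \right)} = - \frac{9}{4} + \frac{1}{4} \cdot 3 = - \frac{9}{4} + \frac{3}{4} = - \frac{3}{2}$)
$o{\left(E \right)} = 11$ ($o{\left(E \right)} = 6 + 5 = 11$)
$a{\left(r,Z \right)} = -15 + r$ ($a{\left(r,Z \right)} = r - 15 = -15 + r$)
$j{\left(l,O \right)} = -13 + O$ ($j{\left(l,O \right)} = O + \left(-15 + 2\right) = O - 13 = -13 + O$)
$I{\left(g,u \right)} = -11$ ($I{\left(g,u \right)} = -13 + 2 = -11$)
$\left(-253009 + I{\left(f{\left(-5 \right)},473 \right)}\right) + 37291 = \left(-253009 - 11\right) + 37291 = -253020 + 37291 = -215729$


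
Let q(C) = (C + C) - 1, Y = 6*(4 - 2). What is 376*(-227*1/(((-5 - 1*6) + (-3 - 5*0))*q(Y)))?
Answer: 42676/161 ≈ 265.07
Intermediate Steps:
Y = 12 (Y = 6*2 = 12)
q(C) = -1 + 2*C (q(C) = 2*C - 1 = -1 + 2*C)
376*(-227*1/(((-5 - 1*6) + (-3 - 5*0))*q(Y))) = 376*(-227*1/((-1 + 2*12)*((-5 - 1*6) + (-3 - 5*0)))) = 376*(-227*1/((-1 + 24)*((-5 - 6) + (-3 + 0)))) = 376*(-227*1/(23*(-11 - 3))) = 376*(-227/(23*(-14))) = 376*(-227/(-322)) = 376*(-227*(-1/322)) = 376*(227/322) = 42676/161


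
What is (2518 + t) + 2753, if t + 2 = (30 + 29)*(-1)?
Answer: 5210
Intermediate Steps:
t = -61 (t = -2 + (30 + 29)*(-1) = -2 + 59*(-1) = -2 - 59 = -61)
(2518 + t) + 2753 = (2518 - 61) + 2753 = 2457 + 2753 = 5210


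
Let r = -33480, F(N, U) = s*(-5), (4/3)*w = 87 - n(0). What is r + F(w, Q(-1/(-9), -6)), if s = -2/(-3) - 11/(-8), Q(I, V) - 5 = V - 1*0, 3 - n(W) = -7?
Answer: -803765/24 ≈ -33490.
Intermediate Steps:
n(W) = 10 (n(W) = 3 - 1*(-7) = 3 + 7 = 10)
Q(I, V) = 5 + V (Q(I, V) = 5 + (V - 1*0) = 5 + (V + 0) = 5 + V)
s = 49/24 (s = -2*(-⅓) - 11*(-⅛) = ⅔ + 11/8 = 49/24 ≈ 2.0417)
w = 231/4 (w = 3*(87 - 1*10)/4 = 3*(87 - 10)/4 = (¾)*77 = 231/4 ≈ 57.750)
F(N, U) = -245/24 (F(N, U) = (49/24)*(-5) = -245/24)
r + F(w, Q(-1/(-9), -6)) = -33480 - 245/24 = -803765/24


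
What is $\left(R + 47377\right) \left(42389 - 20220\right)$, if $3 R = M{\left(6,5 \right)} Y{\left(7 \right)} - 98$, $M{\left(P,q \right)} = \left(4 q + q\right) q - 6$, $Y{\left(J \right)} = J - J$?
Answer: $\frac{3148729577}{3} \approx 1.0496 \cdot 10^{9}$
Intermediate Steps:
$Y{\left(J \right)} = 0$
$M{\left(P,q \right)} = -6 + 5 q^{2}$ ($M{\left(P,q \right)} = 5 q q - 6 = 5 q^{2} - 6 = -6 + 5 q^{2}$)
$R = - \frac{98}{3}$ ($R = \frac{\left(-6 + 5 \cdot 5^{2}\right) 0 - 98}{3} = \frac{\left(-6 + 5 \cdot 25\right) 0 - 98}{3} = \frac{\left(-6 + 125\right) 0 - 98}{3} = \frac{119 \cdot 0 - 98}{3} = \frac{0 - 98}{3} = \frac{1}{3} \left(-98\right) = - \frac{98}{3} \approx -32.667$)
$\left(R + 47377\right) \left(42389 - 20220\right) = \left(- \frac{98}{3} + 47377\right) \left(42389 - 20220\right) = \frac{142033}{3} \cdot 22169 = \frac{3148729577}{3}$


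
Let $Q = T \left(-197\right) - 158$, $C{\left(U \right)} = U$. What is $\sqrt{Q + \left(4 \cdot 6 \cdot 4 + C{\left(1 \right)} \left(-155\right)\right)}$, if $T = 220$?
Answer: $i \sqrt{43557} \approx 208.7 i$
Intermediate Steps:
$Q = -43498$ ($Q = 220 \left(-197\right) - 158 = -43340 - 158 = -43498$)
$\sqrt{Q + \left(4 \cdot 6 \cdot 4 + C{\left(1 \right)} \left(-155\right)\right)} = \sqrt{-43498 + \left(4 \cdot 6 \cdot 4 + 1 \left(-155\right)\right)} = \sqrt{-43498 + \left(24 \cdot 4 - 155\right)} = \sqrt{-43498 + \left(96 - 155\right)} = \sqrt{-43498 - 59} = \sqrt{-43557} = i \sqrt{43557}$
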